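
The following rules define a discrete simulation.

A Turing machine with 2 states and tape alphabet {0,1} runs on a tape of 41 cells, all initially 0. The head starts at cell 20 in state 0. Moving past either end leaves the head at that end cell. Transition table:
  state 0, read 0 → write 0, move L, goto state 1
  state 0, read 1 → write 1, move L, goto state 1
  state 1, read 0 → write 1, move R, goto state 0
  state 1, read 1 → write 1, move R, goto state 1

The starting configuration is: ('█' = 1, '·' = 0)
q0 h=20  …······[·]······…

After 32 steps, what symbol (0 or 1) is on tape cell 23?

1

0) q0 h=20  …······[·]······…
1) q1 h=19  …······[·]······…
2) q0 h=20  …·····█[·]······…
3) q1 h=19  …······[█]······…
4) q1 h=20  …·····█[·]······…
5) q0 h=21  …····██[·]······…
6) q1 h=20  …·····█[█]······…
7) q1 h=21  …····██[·]······…
8) q0 h=22  …···███[·]······…
9) q1 h=21  …····██[█]······…
10) q1 h=22  …···███[·]······…
11) q0 h=23  …··████[·]······…
12) q1 h=22  …···███[█]······…
13) q1 h=23  …··████[·]······…
14) q0 h=24  …·█████[·]······…
15) q1 h=23  …··████[█]······…
16) q1 h=24  …·█████[·]······…
17) q0 h=25  …██████[·]······…
18) q1 h=24  …·█████[█]······…
19) q1 h=25  …██████[·]······…
20) q0 h=26  …██████[·]······…
21) q1 h=25  …██████[█]······…
22) q1 h=26  …██████[·]······…
23) q0 h=27  …██████[·]······…
24) q1 h=26  …██████[█]······…
25) q1 h=27  …██████[·]······…
26) q0 h=28  …██████[·]······…
27) q1 h=27  …██████[█]······…
28) q1 h=28  …██████[·]······…
29) q0 h=29  …██████[·]······…
30) q1 h=28  …██████[█]······…
31) q1 h=29  …██████[·]······…
32) q0 h=30  …██████[·]······…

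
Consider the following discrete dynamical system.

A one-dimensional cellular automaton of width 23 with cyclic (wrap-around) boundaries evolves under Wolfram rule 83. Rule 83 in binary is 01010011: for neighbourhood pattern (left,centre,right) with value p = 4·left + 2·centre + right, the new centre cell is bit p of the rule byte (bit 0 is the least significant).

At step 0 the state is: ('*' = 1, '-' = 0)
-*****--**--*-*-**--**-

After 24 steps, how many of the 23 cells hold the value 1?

gen 0: -*****--**--*-*-**--**-
gen 1: *----***-***-----***-**
gen 2: *****--*---******--*---
gen 3: ----***-***-----***-***
gen 4: ****--*---******--*---*
gen 5: ---***-***-----***-***-
gen 6: ***--*---******--*---**
gen 7: --***-***-----***-***--
gen 8: **--*---******--*---***
gen 9: -***-***-----***-***---
gen 10: *--*---******--*---****
gen 11: ***-***-----***-***----
gen 12: --*---******--*---*****
gen 13: **-***-----***-***----*
gen 14: -*---******--*---*****-
gen 15: *-***-----***-***----**
gen 16: *---******--*---*****--
gen 17: -***-----***-***----***
gen 18: ---******--*---*****--*
gen 19: ***-----***-***----***-
gen 20: --******--*---*****--*-
gen 21: **-----***-***----***-*
gen 22: -******--*---*****--*--
gen 23: *-----***-***----***-**
gen 24: ******--*---*****--*---

13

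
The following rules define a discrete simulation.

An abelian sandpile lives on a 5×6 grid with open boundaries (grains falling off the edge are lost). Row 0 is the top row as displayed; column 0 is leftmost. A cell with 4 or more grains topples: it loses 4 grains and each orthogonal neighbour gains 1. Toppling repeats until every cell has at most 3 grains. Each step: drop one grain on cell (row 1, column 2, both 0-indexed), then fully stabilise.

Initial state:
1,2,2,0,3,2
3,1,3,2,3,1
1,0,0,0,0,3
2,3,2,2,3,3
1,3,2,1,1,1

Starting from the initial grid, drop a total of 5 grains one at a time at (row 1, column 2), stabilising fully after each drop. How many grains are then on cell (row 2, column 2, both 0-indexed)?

2

k=0  1,2,2,0,3,2
3,1,3,2,3,1
1,0,0,0,0,3
2,3,2,2,3,3
1,3,2,1,1,1
k=1  1,2,3,0,3,2
3,2,0,3,3,1
1,0,1,0,0,3
2,3,2,2,3,3
1,3,2,1,1,1
k=2  1,2,3,0,3,2
3,2,1,3,3,1
1,0,1,0,0,3
2,3,2,2,3,3
1,3,2,1,1,1
k=3  1,2,3,0,3,2
3,2,2,3,3,1
1,0,1,0,0,3
2,3,2,2,3,3
1,3,2,1,1,1
k=4  1,2,3,0,3,2
3,2,3,3,3,1
1,0,1,0,0,3
2,3,2,2,3,3
1,3,2,1,1,1
k=5  1,3,0,3,0,3
3,3,2,1,1,2
1,0,2,1,1,3
2,3,2,2,3,3
1,3,2,1,1,1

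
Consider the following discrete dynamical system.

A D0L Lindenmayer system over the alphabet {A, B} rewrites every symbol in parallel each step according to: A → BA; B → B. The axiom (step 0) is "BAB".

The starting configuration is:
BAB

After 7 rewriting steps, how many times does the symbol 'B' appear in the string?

9

t=0: BAB
t=1: BBAB
t=2: BBBAB
t=3: BBBBAB
t=4: BBBBBAB
t=5: BBBBBBAB
t=6: BBBBBBBAB
t=7: BBBBBBBBAB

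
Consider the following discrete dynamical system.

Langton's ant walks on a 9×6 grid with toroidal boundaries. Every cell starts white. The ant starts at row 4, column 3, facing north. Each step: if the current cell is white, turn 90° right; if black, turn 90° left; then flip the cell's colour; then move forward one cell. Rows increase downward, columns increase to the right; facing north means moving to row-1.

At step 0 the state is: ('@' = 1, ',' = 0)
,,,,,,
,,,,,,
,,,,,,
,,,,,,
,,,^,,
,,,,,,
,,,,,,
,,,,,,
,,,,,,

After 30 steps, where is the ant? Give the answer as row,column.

5,2

step 0: ,,,,,,
,,,,,,
,,,,,,
,,,,,,
,,,^,,
,,,,,,
,,,,,,
,,,,,,
,,,,,,
step 1: ,,,,,,
,,,,,,
,,,,,,
,,,,,,
,,,@>,
,,,,,,
,,,,,,
,,,,,,
,,,,,,
step 2: ,,,,,,
,,,,,,
,,,,,,
,,,,,,
,,,@@,
,,,,v,
,,,,,,
,,,,,,
,,,,,,
step 3: ,,,,,,
,,,,,,
,,,,,,
,,,,,,
,,,@@,
,,,<@,
,,,,,,
,,,,,,
,,,,,,
step 4: ,,,,,,
,,,,,,
,,,,,,
,,,,,,
,,,^@,
,,,@@,
,,,,,,
,,,,,,
,,,,,,
step 5: ,,,,,,
,,,,,,
,,,,,,
,,,,,,
,,<,@,
,,,@@,
,,,,,,
,,,,,,
,,,,,,
step 6: ,,,,,,
,,,,,,
,,,,,,
,,^,,,
,,@,@,
,,,@@,
,,,,,,
,,,,,,
,,,,,,
step 7: ,,,,,,
,,,,,,
,,,,,,
,,@>,,
,,@,@,
,,,@@,
,,,,,,
,,,,,,
,,,,,,
step 8: ,,,,,,
,,,,,,
,,,,,,
,,@@,,
,,@v@,
,,,@@,
,,,,,,
,,,,,,
,,,,,,
step 9: ,,,,,,
,,,,,,
,,,,,,
,,@@,,
,,<@@,
,,,@@,
,,,,,,
,,,,,,
,,,,,,
step 10: ,,,,,,
,,,,,,
,,,,,,
,,@@,,
,,,@@,
,,v@@,
,,,,,,
,,,,,,
,,,,,,
step 11: ,,,,,,
,,,,,,
,,,,,,
,,@@,,
,,,@@,
,<@@@,
,,,,,,
,,,,,,
,,,,,,
step 12: ,,,,,,
,,,,,,
,,,,,,
,,@@,,
,^,@@,
,@@@@,
,,,,,,
,,,,,,
,,,,,,
step 13: ,,,,,,
,,,,,,
,,,,,,
,,@@,,
,@>@@,
,@@@@,
,,,,,,
,,,,,,
,,,,,,
step 14: ,,,,,,
,,,,,,
,,,,,,
,,@@,,
,@@@@,
,@v@@,
,,,,,,
,,,,,,
,,,,,,
step 15: ,,,,,,
,,,,,,
,,,,,,
,,@@,,
,@@@@,
,@,>@,
,,,,,,
,,,,,,
,,,,,,
step 16: ,,,,,,
,,,,,,
,,,,,,
,,@@,,
,@@^@,
,@,,@,
,,,,,,
,,,,,,
,,,,,,
step 17: ,,,,,,
,,,,,,
,,,,,,
,,@@,,
,@<,@,
,@,,@,
,,,,,,
,,,,,,
,,,,,,
step 18: ,,,,,,
,,,,,,
,,,,,,
,,@@,,
,@,,@,
,@v,@,
,,,,,,
,,,,,,
,,,,,,
step 19: ,,,,,,
,,,,,,
,,,,,,
,,@@,,
,@,,@,
,<@,@,
,,,,,,
,,,,,,
,,,,,,
step 20: ,,,,,,
,,,,,,
,,,,,,
,,@@,,
,@,,@,
,,@,@,
,v,,,,
,,,,,,
,,,,,,
step 21: ,,,,,,
,,,,,,
,,,,,,
,,@@,,
,@,,@,
,,@,@,
<@,,,,
,,,,,,
,,,,,,
step 22: ,,,,,,
,,,,,,
,,,,,,
,,@@,,
,@,,@,
^,@,@,
@@,,,,
,,,,,,
,,,,,,
step 23: ,,,,,,
,,,,,,
,,,,,,
,,@@,,
,@,,@,
@>@,@,
@@,,,,
,,,,,,
,,,,,,
step 24: ,,,,,,
,,,,,,
,,,,,,
,,@@,,
,@,,@,
@@@,@,
@v,,,,
,,,,,,
,,,,,,
step 25: ,,,,,,
,,,,,,
,,,,,,
,,@@,,
,@,,@,
@@@,@,
@,>,,,
,,,,,,
,,,,,,
step 26: ,,,,,,
,,,,,,
,,,,,,
,,@@,,
,@,,@,
@@@,@,
@,@,,,
,,v,,,
,,,,,,
step 27: ,,,,,,
,,,,,,
,,,,,,
,,@@,,
,@,,@,
@@@,@,
@,@,,,
,<@,,,
,,,,,,
step 28: ,,,,,,
,,,,,,
,,,,,,
,,@@,,
,@,,@,
@@@,@,
@^@,,,
,@@,,,
,,,,,,
step 29: ,,,,,,
,,,,,,
,,,,,,
,,@@,,
,@,,@,
@@@,@,
@@>,,,
,@@,,,
,,,,,,
step 30: ,,,,,,
,,,,,,
,,,,,,
,,@@,,
,@,,@,
@@^,@,
@@,,,,
,@@,,,
,,,,,,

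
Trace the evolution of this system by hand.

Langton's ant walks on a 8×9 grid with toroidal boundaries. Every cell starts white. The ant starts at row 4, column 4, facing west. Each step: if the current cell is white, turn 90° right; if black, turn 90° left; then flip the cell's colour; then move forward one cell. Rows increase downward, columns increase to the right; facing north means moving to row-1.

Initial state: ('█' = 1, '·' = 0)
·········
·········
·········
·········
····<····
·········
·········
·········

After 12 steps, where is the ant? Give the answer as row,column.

[0] ·········
·········
·········
·········
····<····
·········
·········
·········
[1] ·········
·········
·········
····^····
····█····
·········
·········
·········
[2] ·········
·········
·········
····█>···
····█····
·········
·········
·········
[3] ·········
·········
·········
····██···
····█v···
·········
·········
·········
[4] ·········
·········
·········
····██···
····<█···
·········
·········
·········
[5] ·········
·········
·········
····██···
·····█···
····v····
·········
·········
[6] ·········
·········
·········
····██···
·····█···
···<█····
·········
·········
[7] ·········
·········
·········
····██···
···^·█···
···██····
·········
·········
[8] ·········
·········
·········
····██···
···█>█···
···██····
·········
·········
[9] ·········
·········
·········
····██···
···███···
···█v····
·········
·········
[10] ·········
·········
·········
····██···
···███···
···█·>···
·········
·········
[11] ·········
·········
·········
····██···
···███···
···█·█···
·····v···
·········
[12] ·········
·········
·········
····██···
···███···
···█·█···
····<█···
·········

6,4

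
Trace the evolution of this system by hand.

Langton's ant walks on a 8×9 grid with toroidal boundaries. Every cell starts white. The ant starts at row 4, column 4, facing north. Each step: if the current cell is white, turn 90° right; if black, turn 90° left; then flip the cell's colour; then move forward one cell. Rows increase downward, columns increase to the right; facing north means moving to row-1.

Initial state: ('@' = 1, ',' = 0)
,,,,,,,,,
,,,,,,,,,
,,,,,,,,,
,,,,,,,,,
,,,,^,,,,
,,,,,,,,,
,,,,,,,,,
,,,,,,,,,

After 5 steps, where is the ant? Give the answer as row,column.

[0] ,,,,,,,,,
,,,,,,,,,
,,,,,,,,,
,,,,,,,,,
,,,,^,,,,
,,,,,,,,,
,,,,,,,,,
,,,,,,,,,
[1] ,,,,,,,,,
,,,,,,,,,
,,,,,,,,,
,,,,,,,,,
,,,,@>,,,
,,,,,,,,,
,,,,,,,,,
,,,,,,,,,
[2] ,,,,,,,,,
,,,,,,,,,
,,,,,,,,,
,,,,,,,,,
,,,,@@,,,
,,,,,v,,,
,,,,,,,,,
,,,,,,,,,
[3] ,,,,,,,,,
,,,,,,,,,
,,,,,,,,,
,,,,,,,,,
,,,,@@,,,
,,,,<@,,,
,,,,,,,,,
,,,,,,,,,
[4] ,,,,,,,,,
,,,,,,,,,
,,,,,,,,,
,,,,,,,,,
,,,,^@,,,
,,,,@@,,,
,,,,,,,,,
,,,,,,,,,
[5] ,,,,,,,,,
,,,,,,,,,
,,,,,,,,,
,,,,,,,,,
,,,<,@,,,
,,,,@@,,,
,,,,,,,,,
,,,,,,,,,

4,3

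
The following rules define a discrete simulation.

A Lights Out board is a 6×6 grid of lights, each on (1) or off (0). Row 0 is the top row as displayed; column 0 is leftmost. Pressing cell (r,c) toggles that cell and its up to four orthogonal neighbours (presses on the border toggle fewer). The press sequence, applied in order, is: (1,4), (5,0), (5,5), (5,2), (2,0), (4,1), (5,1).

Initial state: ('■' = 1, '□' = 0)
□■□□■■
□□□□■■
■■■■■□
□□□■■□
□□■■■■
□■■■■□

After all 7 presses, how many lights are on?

16

k=0  □■□□■■
□□□□■■
■■■■■□
□□□■■□
□□■■■■
□■■■■□
k=1  □■□□□■
□□□■□□
■■■■□□
□□□■■□
□□■■■■
□■■■■□
k=2  □■□□□■
□□□■□□
■■■■□□
□□□■■□
■□■■■■
■□■■■□
k=3  □■□□□■
□□□■□□
■■■■□□
□□□■■□
■□■■■□
■□■■□■
k=4  □■□□□■
□□□■□□
■■■■□□
□□□■■□
■□□■■□
■■□□□■
k=5  □■□□□■
■□□■□□
□□■■□□
■□□■■□
■□□■■□
■■□□□■
k=6  □■□□□■
■□□■□□
□□■■□□
■■□■■□
□■■■■□
■□□□□■
k=7  □■□□□■
■□□■□□
□□■■□□
■■□■■□
□□■■■□
□■■□□■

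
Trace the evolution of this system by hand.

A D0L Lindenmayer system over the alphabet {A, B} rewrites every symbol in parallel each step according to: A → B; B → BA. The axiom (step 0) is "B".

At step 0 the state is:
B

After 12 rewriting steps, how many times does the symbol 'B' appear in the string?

233

step 0: B
step 1: BA
step 2: BAB
step 3: BABBA
step 4: BABBABAB
step 5: BABBABABBABBA
step 6: BABBABABBABBABABBABAB
step 7: BABBABABBABBABABBABABBABBABABBABBA
step 8: BABBABABBABBABABBABABBABBABABBABBABABBABABBABBABABBABAB
step 9: BABBABABBABBABABBABABBABBABABBABBABABBABABBABBABABBABABBABBABABBABBABABBABABBABBABABBABBA
step 10: BABBABABBABBABABBABABBABBABABBABBABABBABABBABBABABBABABBAB…BBABABBABABBABBABABBABABBABBABABBABBABABBABABBABBABABBABAB  (len 144)
step 11: BABBABABBABBABABBABABBABBABABBABBABABBABABBABBABABBABABBAB…BBABABBABABBABBABABBABABBABBABABBABBABABBABABBABBABABBABBA  (len 233)
step 12: BABBABABBABBABABBABABBABBABABBABBABABBABABBABBABABBABABBAB…BBABABBABABBABBABABBABABBABBABABBABBABABBABABBABBABABBABAB  (len 377)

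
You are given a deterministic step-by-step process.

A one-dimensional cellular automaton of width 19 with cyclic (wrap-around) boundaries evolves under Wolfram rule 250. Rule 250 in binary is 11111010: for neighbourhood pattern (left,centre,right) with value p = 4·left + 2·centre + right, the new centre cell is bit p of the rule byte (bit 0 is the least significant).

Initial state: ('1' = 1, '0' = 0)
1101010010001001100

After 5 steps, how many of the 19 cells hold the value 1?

k=0  1101010010001001100
k=1  1110101101010111111
k=2  1111011110101111111
k=3  1111111111011111111
k=4  1111111111111111111
k=5  1111111111111111111

19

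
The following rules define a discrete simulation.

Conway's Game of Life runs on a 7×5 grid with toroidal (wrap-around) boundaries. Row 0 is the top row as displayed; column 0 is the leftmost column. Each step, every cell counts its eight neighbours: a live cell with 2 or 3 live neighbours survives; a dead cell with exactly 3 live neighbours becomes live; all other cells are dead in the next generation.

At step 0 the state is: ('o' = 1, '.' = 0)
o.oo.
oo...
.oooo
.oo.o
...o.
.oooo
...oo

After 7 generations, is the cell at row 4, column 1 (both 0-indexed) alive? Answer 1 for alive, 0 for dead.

[0] o.oo.
oo...
.oooo
.oo.o
...o.
.oooo
...oo
[1] o.oo.
.....
....o
.o..o
.....
o....
.....
[2] .....
...oo
o....
o....
o....
.....
.o..o
[3] o..oo
....o
o....
oo..o
.....
o....
.....
[4] o..oo
...o.
.o...
oo..o
.o..o
.....
o....
[5] o..o.
o.oo.
.oo.o
.oo.o
.o..o
o....
o....
[6] o.oo.
o....
....o
....o
.oooo
oo..o
oo...
[7] o.o..
oo.o.
o...o
..o.o
.oo..
.....
...o.

1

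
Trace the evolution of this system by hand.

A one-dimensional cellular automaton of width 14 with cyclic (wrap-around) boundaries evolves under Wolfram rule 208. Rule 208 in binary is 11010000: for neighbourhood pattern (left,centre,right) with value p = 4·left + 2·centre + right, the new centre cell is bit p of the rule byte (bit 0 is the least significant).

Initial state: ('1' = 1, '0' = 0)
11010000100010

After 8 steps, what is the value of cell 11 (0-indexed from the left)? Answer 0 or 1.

1

0) 11010000100010
1) 01001000010000
2) 00100100001000
3) 00010010000100
4) 00001001000010
5) 00000100100001
6) 10000010010000
7) 01000001001000
8) 00100000100100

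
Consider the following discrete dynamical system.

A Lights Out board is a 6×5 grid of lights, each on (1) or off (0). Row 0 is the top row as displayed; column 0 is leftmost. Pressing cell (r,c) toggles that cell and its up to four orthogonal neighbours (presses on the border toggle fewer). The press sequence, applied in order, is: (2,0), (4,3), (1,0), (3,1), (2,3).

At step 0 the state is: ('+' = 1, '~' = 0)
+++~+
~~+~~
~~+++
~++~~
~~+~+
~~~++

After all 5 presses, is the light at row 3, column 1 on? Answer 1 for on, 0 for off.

k=0  +++~+
~~+~~
~~+++
~++~~
~~+~+
~~~++
k=1  +++~+
+~+~~
+++++
+++~~
~~+~+
~~~++
k=2  +++~+
+~+~~
+++++
++++~
~~~+~
~~~~+
k=3  ~++~+
~++~~
~++++
++++~
~~~+~
~~~~+
k=4  ~++~+
~++~~
~~+++
~~~+~
~+~+~
~~~~+
k=5  ~++~+
~+++~
~~~~~
~~~~~
~+~+~
~~~~+

0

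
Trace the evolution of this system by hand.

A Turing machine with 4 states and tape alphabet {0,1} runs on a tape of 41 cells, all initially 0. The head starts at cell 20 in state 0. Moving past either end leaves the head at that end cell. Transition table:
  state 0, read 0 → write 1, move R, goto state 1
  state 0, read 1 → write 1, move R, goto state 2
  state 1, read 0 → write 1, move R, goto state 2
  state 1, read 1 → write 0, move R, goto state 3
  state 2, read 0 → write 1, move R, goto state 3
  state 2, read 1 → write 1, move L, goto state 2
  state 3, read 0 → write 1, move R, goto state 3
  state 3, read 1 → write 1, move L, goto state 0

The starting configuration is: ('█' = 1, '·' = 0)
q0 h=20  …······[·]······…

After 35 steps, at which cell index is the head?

28

k=0  q0 h=20  …······[·]······…
k=1  q1 h=21  …·····█[·]······…
k=2  q2 h=22  …····██[·]······…
k=3  q3 h=23  …···███[·]······…
k=4  q3 h=24  …··████[·]······…
k=5  q3 h=25  …·█████[·]······…
k=6  q3 h=26  …██████[·]······…
k=7  q3 h=27  …██████[·]······…
k=8  q3 h=28  …██████[·]······…
k=9  q3 h=29  …██████[·]······…
k=10  q3 h=30  …██████[·]······…
k=11  q3 h=31  …██████[·]······…
k=12  q3 h=32  …██████[·]······…
k=13  q3 h=33  …██████[·]······…
k=14  q3 h=34  …██████[·]······|
k=15  q3 h=35  …██████[·]·····|
k=16  q3 h=36  …██████[·]····|
k=17  q3 h=37  …██████[·]···|
k=18  q3 h=38  …██████[·]··|
k=19  q3 h=39  …██████[·]·|
k=20  q3 h=40  …██████[·]|
k=21  q3 h=40  …██████[█]|
k=22  q0 h=39  …██████[█]█|
k=23  q2 h=40  …██████[█]|
k=24  q2 h=39  …██████[█]█|
k=25  q2 h=38  …██████[█]██|
k=26  q2 h=37  …██████[█]███|
k=27  q2 h=36  …██████[█]████|
k=28  q2 h=35  …██████[█]█████|
k=29  q2 h=34  …██████[█]██████|
k=30  q2 h=33  …██████[█]██████…
k=31  q2 h=32  …██████[█]██████…
k=32  q2 h=31  …██████[█]██████…
k=33  q2 h=30  …██████[█]██████…
k=34  q2 h=29  …██████[█]██████…
k=35  q2 h=28  …██████[█]██████…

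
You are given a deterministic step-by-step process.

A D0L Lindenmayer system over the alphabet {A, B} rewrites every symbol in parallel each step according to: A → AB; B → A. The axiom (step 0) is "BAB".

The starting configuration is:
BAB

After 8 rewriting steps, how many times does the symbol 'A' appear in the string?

gen 0: BAB
gen 1: AABA
gen 2: ABABAAB
gen 3: ABAABAABABA
gen 4: ABAABABAABABAABAAB
gen 5: ABAABABAABAABABAABAABABAABABA
gen 6: ABAABABAABAABABAABABAABAABABAABABAABAABABAABAAB
gen 7: ABAABABAABAABABAABABAABAABABAABAABABAABABAABAABABAABAABABAABABAABAABABAABABA
gen 8: ABAABABAABAABABAABABAABAABABAABAABABAABABAABAABABAABABAABA…AABABAABABAABAABABAABABAABAABABAABAABABAABABAABAABABAABAAB  (len 123)

76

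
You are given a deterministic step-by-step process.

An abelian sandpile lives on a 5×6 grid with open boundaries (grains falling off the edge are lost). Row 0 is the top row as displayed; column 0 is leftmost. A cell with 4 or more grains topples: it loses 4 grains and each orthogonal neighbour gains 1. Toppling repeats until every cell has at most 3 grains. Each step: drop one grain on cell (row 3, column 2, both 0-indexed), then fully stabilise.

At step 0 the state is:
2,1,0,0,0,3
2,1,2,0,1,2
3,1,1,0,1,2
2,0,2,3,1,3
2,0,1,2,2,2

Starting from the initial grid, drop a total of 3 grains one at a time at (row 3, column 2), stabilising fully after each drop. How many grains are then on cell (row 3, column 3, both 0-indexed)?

0

step 0: 2,1,0,0,0,3
2,1,2,0,1,2
3,1,1,0,1,2
2,0,2,3,1,3
2,0,1,2,2,2
step 1: 2,1,0,0,0,3
2,1,2,0,1,2
3,1,1,0,1,2
2,0,3,3,1,3
2,0,1,2,2,2
step 2: 2,1,0,0,0,3
2,1,2,0,1,2
3,1,2,1,1,2
2,1,1,0,2,3
2,0,2,3,2,2
step 3: 2,1,0,0,0,3
2,1,2,0,1,2
3,1,2,1,1,2
2,1,2,0,2,3
2,0,2,3,2,2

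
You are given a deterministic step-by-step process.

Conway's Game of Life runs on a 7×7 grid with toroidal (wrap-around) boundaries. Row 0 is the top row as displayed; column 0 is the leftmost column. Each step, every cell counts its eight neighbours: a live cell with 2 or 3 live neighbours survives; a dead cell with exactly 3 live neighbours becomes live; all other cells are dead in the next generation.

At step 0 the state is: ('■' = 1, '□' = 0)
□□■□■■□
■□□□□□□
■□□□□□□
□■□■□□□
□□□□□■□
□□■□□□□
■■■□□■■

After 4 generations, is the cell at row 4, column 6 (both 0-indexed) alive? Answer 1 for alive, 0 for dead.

step 0: □□■□■■□
■□□□□□□
■□□□□□□
□■□■□□□
□□□□□■□
□□■□□□□
■■■□□■■
step 1: □□■■■■□
□■□□□□■
■■□□□□□
□□□□□□□
□□■□□□□
■□■□□■□
■□■□■■■
step 2: □□■□□□□
□■□■■■■
■■□□□□□
□■□□□□□
□■□□□□□
■□■□■■□
■□■□□□□
step 3: ■□■□■■■
□■□■■■■
□■□□■■■
□■■□□□□
■■■□□□□
■□■■□□■
□□■□□□■
step 4: □□■□□□□
□■□□□□□
□■□□□□■
□□□■□■■
□□□□□□■
□□□■□□■
□□■□■□□

1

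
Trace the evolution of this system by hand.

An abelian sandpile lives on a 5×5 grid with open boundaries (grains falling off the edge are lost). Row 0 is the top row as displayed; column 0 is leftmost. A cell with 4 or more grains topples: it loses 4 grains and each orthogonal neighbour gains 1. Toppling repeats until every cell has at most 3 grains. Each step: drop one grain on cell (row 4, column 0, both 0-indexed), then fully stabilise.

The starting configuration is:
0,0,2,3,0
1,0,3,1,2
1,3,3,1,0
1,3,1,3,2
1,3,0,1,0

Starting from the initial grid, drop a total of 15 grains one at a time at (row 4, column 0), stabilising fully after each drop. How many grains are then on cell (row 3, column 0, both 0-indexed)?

2

t=0: 0,0,2,3,0
1,0,3,1,2
1,3,3,1,0
1,3,1,3,2
1,3,0,1,0
t=1: 0,0,2,3,0
1,0,3,1,2
1,3,3,1,0
1,3,1,3,2
2,3,0,1,0
t=2: 0,0,2,3,0
1,0,3,1,2
1,3,3,1,0
1,3,1,3,2
3,3,0,1,0
t=3: 0,0,3,3,0
1,2,0,2,2
2,1,1,2,0
3,1,3,3,2
1,1,1,1,0
t=4: 0,0,3,3,0
1,2,0,2,2
2,1,1,2,0
3,1,3,3,2
2,1,1,1,0
t=5: 0,0,3,3,0
1,2,0,2,2
2,1,1,2,0
3,1,3,3,2
3,1,1,1,0
t=6: 0,0,3,3,0
1,2,0,2,2
3,1,1,2,0
0,2,3,3,2
1,2,1,1,0
t=7: 0,0,3,3,0
1,2,0,2,2
3,1,1,2,0
0,2,3,3,2
2,2,1,1,0
t=8: 0,0,3,3,0
1,2,0,2,2
3,1,1,2,0
0,2,3,3,2
3,2,1,1,0
t=9: 0,0,3,3,0
1,2,0,2,2
3,1,1,2,0
1,2,3,3,2
0,3,1,1,0
t=10: 0,0,3,3,0
1,2,0,2,2
3,1,1,2,0
1,2,3,3,2
1,3,1,1,0
t=11: 0,0,3,3,0
1,2,0,2,2
3,1,1,2,0
1,2,3,3,2
2,3,1,1,0
t=12: 0,0,3,3,0
1,2,0,2,2
3,1,1,2,0
1,2,3,3,2
3,3,1,1,0
t=13: 0,0,3,3,0
1,2,0,2,2
3,1,1,2,0
2,3,3,3,2
1,0,2,1,0
t=14: 0,0,3,3,0
1,2,0,2,2
3,1,1,2,0
2,3,3,3,2
2,0,2,1,0
t=15: 0,0,3,3,0
1,2,0,2,2
3,1,1,2,0
2,3,3,3,2
3,0,2,1,0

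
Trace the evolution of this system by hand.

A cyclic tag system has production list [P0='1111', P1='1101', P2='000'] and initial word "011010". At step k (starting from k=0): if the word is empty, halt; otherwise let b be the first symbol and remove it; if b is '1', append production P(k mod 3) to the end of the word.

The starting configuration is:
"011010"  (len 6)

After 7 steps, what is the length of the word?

gen 0: "011010"  (len 6)
gen 1: "11010"  (len 5)
gen 2: "10101101"  (len 8)
gen 3: "0101101000"  (len 10)
gen 4: "101101000"  (len 9)
gen 5: "011010001101"  (len 12)
gen 6: "11010001101"  (len 11)
gen 7: "10100011011111"  (len 14)

14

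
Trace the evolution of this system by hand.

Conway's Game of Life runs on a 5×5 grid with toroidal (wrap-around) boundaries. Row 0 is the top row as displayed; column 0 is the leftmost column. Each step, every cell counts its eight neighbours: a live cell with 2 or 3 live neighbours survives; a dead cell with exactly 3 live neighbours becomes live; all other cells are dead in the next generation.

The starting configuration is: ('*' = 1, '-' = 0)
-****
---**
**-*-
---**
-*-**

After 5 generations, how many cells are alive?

gen 0: -****
---**
**-*-
---**
-*-**
gen 1: -*---
-----
*----
-*---
-*---
gen 2: -----
-----
-----
**---
***--
gen 3: -*---
-----
-----
*-*--
*-*--
gen 4: -*---
-----
-----
-----
*-*--
gen 5: -*---
-----
-----
-----
-*---

2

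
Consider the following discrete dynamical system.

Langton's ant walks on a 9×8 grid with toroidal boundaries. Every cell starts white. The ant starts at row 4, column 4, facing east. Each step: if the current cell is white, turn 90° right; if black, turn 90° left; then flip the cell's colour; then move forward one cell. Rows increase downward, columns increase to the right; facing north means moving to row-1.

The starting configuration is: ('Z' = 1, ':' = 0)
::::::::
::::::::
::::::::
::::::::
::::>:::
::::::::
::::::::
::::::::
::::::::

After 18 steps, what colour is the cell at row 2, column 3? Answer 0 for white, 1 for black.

1

t=0: ::::::::
::::::::
::::::::
::::::::
::::>:::
::::::::
::::::::
::::::::
::::::::
t=1: ::::::::
::::::::
::::::::
::::::::
::::Z:::
::::v:::
::::::::
::::::::
::::::::
t=2: ::::::::
::::::::
::::::::
::::::::
::::Z:::
:::<Z:::
::::::::
::::::::
::::::::
t=3: ::::::::
::::::::
::::::::
::::::::
:::^Z:::
:::ZZ:::
::::::::
::::::::
::::::::
t=4: ::::::::
::::::::
::::::::
::::::::
:::Z>:::
:::ZZ:::
::::::::
::::::::
::::::::
t=5: ::::::::
::::::::
::::::::
::::^:::
:::Z::::
:::ZZ:::
::::::::
::::::::
::::::::
t=6: ::::::::
::::::::
::::::::
::::Z>::
:::Z::::
:::ZZ:::
::::::::
::::::::
::::::::
t=7: ::::::::
::::::::
::::::::
::::ZZ::
:::Z:v::
:::ZZ:::
::::::::
::::::::
::::::::
t=8: ::::::::
::::::::
::::::::
::::ZZ::
:::Z<Z::
:::ZZ:::
::::::::
::::::::
::::::::
t=9: ::::::::
::::::::
::::::::
::::^Z::
:::ZZZ::
:::ZZ:::
::::::::
::::::::
::::::::
t=10: ::::::::
::::::::
::::::::
:::<:Z::
:::ZZZ::
:::ZZ:::
::::::::
::::::::
::::::::
t=11: ::::::::
::::::::
:::^::::
:::Z:Z::
:::ZZZ::
:::ZZ:::
::::::::
::::::::
::::::::
t=12: ::::::::
::::::::
:::Z>:::
:::Z:Z::
:::ZZZ::
:::ZZ:::
::::::::
::::::::
::::::::
t=13: ::::::::
::::::::
:::ZZ:::
:::ZvZ::
:::ZZZ::
:::ZZ:::
::::::::
::::::::
::::::::
t=14: ::::::::
::::::::
:::ZZ:::
:::<ZZ::
:::ZZZ::
:::ZZ:::
::::::::
::::::::
::::::::
t=15: ::::::::
::::::::
:::ZZ:::
::::ZZ::
:::vZZ::
:::ZZ:::
::::::::
::::::::
::::::::
t=16: ::::::::
::::::::
:::ZZ:::
::::ZZ::
::::>Z::
:::ZZ:::
::::::::
::::::::
::::::::
t=17: ::::::::
::::::::
:::ZZ:::
::::^Z::
:::::Z::
:::ZZ:::
::::::::
::::::::
::::::::
t=18: ::::::::
::::::::
:::ZZ:::
:::<:Z::
:::::Z::
:::ZZ:::
::::::::
::::::::
::::::::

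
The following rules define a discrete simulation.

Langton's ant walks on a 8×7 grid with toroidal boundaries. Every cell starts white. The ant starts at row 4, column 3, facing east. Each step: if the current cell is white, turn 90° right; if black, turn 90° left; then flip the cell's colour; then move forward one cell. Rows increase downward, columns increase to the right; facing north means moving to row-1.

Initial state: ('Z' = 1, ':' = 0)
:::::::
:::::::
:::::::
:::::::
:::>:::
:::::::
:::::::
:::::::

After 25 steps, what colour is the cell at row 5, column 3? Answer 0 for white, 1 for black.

k=0  :::::::
:::::::
:::::::
:::::::
:::>:::
:::::::
:::::::
:::::::
k=1  :::::::
:::::::
:::::::
:::::::
:::Z:::
:::v:::
:::::::
:::::::
k=2  :::::::
:::::::
:::::::
:::::::
:::Z:::
::<Z:::
:::::::
:::::::
k=3  :::::::
:::::::
:::::::
:::::::
::^Z:::
::ZZ:::
:::::::
:::::::
k=4  :::::::
:::::::
:::::::
:::::::
::Z>:::
::ZZ:::
:::::::
:::::::
k=5  :::::::
:::::::
:::::::
:::^:::
::Z::::
::ZZ:::
:::::::
:::::::
k=6  :::::::
:::::::
:::::::
:::Z>::
::Z::::
::ZZ:::
:::::::
:::::::
k=7  :::::::
:::::::
:::::::
:::ZZ::
::Z:v::
::ZZ:::
:::::::
:::::::
k=8  :::::::
:::::::
:::::::
:::ZZ::
::Z<Z::
::ZZ:::
:::::::
:::::::
k=9  :::::::
:::::::
:::::::
:::^Z::
::ZZZ::
::ZZ:::
:::::::
:::::::
k=10  :::::::
:::::::
:::::::
::<:Z::
::ZZZ::
::ZZ:::
:::::::
:::::::
k=11  :::::::
:::::::
::^::::
::Z:Z::
::ZZZ::
::ZZ:::
:::::::
:::::::
k=12  :::::::
:::::::
::Z>:::
::Z:Z::
::ZZZ::
::ZZ:::
:::::::
:::::::
k=13  :::::::
:::::::
::ZZ:::
::ZvZ::
::ZZZ::
::ZZ:::
:::::::
:::::::
k=14  :::::::
:::::::
::ZZ:::
::<ZZ::
::ZZZ::
::ZZ:::
:::::::
:::::::
k=15  :::::::
:::::::
::ZZ:::
:::ZZ::
::vZZ::
::ZZ:::
:::::::
:::::::
k=16  :::::::
:::::::
::ZZ:::
:::ZZ::
:::>Z::
::ZZ:::
:::::::
:::::::
k=17  :::::::
:::::::
::ZZ:::
:::^Z::
::::Z::
::ZZ:::
:::::::
:::::::
k=18  :::::::
:::::::
::ZZ:::
::<:Z::
::::Z::
::ZZ:::
:::::::
:::::::
k=19  :::::::
:::::::
::^Z:::
::Z:Z::
::::Z::
::ZZ:::
:::::::
:::::::
k=20  :::::::
:::::::
:<:Z:::
::Z:Z::
::::Z::
::ZZ:::
:::::::
:::::::
k=21  :::::::
:^:::::
:Z:Z:::
::Z:Z::
::::Z::
::ZZ:::
:::::::
:::::::
k=22  :::::::
:Z>::::
:Z:Z:::
::Z:Z::
::::Z::
::ZZ:::
:::::::
:::::::
k=23  :::::::
:ZZ::::
:ZvZ:::
::Z:Z::
::::Z::
::ZZ:::
:::::::
:::::::
k=24  :::::::
:ZZ::::
:<ZZ:::
::Z:Z::
::::Z::
::ZZ:::
:::::::
:::::::
k=25  :::::::
:ZZ::::
::ZZ:::
:vZ:Z::
::::Z::
::ZZ:::
:::::::
:::::::

1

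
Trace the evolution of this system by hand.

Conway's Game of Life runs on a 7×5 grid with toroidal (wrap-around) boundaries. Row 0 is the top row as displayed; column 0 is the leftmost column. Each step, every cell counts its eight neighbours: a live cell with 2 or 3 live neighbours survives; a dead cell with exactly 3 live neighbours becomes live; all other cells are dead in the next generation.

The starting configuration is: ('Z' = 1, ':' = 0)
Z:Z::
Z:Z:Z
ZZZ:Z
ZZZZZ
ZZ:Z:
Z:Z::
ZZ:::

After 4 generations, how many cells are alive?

0) Z:Z::
Z:Z:Z
ZZZ:Z
ZZZZZ
ZZ:Z:
Z:Z::
ZZ:::
1) ::ZZ:
::Z::
:::::
:::::
:::::
::Z::
Z:Z:Z
2) ::Z:Z
::ZZ:
:::::
:::::
:::::
:Z:Z:
::Z:Z
3) :ZZ:Z
::ZZ:
:::::
:::::
:::::
::ZZ:
ZZZ:Z
4) ::::Z
:ZZZ:
:::::
:::::
:::::
Z:ZZZ
::::Z

9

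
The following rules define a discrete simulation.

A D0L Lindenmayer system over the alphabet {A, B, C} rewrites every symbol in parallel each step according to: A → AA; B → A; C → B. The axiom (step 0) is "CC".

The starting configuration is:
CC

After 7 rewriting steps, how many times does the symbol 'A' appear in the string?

64

gen 0: CC
gen 1: BB
gen 2: AA
gen 3: AAAA
gen 4: AAAAAAAA
gen 5: AAAAAAAAAAAAAAAA
gen 6: AAAAAAAAAAAAAAAAAAAAAAAAAAAAAAAA
gen 7: AAAAAAAAAAAAAAAAAAAAAAAAAAAAAAAAAAAAAAAAAAAAAAAAAAAAAAAAAAAAAAAA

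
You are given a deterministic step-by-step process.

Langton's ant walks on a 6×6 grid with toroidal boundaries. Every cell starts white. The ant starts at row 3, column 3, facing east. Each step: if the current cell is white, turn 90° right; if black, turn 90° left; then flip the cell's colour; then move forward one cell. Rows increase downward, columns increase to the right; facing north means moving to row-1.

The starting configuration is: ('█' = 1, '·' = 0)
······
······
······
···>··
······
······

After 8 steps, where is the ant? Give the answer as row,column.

k=0  ······
······
······
···>··
······
······
k=1  ······
······
······
···█··
···v··
······
k=2  ······
······
······
···█··
··<█··
······
k=3  ······
······
······
··^█··
··██··
······
k=4  ······
······
······
··█>··
··██··
······
k=5  ······
······
···^··
··█···
··██··
······
k=6  ······
······
···█>·
··█···
··██··
······
k=7  ······
······
···██·
··█·v·
··██··
······
k=8  ······
······
···██·
··█<█·
··██··
······

3,3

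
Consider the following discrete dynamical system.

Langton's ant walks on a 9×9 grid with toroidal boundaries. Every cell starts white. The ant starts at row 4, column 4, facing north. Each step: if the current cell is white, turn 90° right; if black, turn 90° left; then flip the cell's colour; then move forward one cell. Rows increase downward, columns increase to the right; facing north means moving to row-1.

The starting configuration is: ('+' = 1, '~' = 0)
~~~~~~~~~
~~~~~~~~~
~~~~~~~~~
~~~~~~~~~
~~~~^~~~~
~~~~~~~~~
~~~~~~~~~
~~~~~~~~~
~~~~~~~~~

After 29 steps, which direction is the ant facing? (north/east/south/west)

step 0: ~~~~~~~~~
~~~~~~~~~
~~~~~~~~~
~~~~~~~~~
~~~~^~~~~
~~~~~~~~~
~~~~~~~~~
~~~~~~~~~
~~~~~~~~~
step 1: ~~~~~~~~~
~~~~~~~~~
~~~~~~~~~
~~~~~~~~~
~~~~+>~~~
~~~~~~~~~
~~~~~~~~~
~~~~~~~~~
~~~~~~~~~
step 2: ~~~~~~~~~
~~~~~~~~~
~~~~~~~~~
~~~~~~~~~
~~~~++~~~
~~~~~v~~~
~~~~~~~~~
~~~~~~~~~
~~~~~~~~~
step 3: ~~~~~~~~~
~~~~~~~~~
~~~~~~~~~
~~~~~~~~~
~~~~++~~~
~~~~<+~~~
~~~~~~~~~
~~~~~~~~~
~~~~~~~~~
step 4: ~~~~~~~~~
~~~~~~~~~
~~~~~~~~~
~~~~~~~~~
~~~~^+~~~
~~~~++~~~
~~~~~~~~~
~~~~~~~~~
~~~~~~~~~
step 5: ~~~~~~~~~
~~~~~~~~~
~~~~~~~~~
~~~~~~~~~
~~~<~+~~~
~~~~++~~~
~~~~~~~~~
~~~~~~~~~
~~~~~~~~~
step 6: ~~~~~~~~~
~~~~~~~~~
~~~~~~~~~
~~~^~~~~~
~~~+~+~~~
~~~~++~~~
~~~~~~~~~
~~~~~~~~~
~~~~~~~~~
step 7: ~~~~~~~~~
~~~~~~~~~
~~~~~~~~~
~~~+>~~~~
~~~+~+~~~
~~~~++~~~
~~~~~~~~~
~~~~~~~~~
~~~~~~~~~
step 8: ~~~~~~~~~
~~~~~~~~~
~~~~~~~~~
~~~++~~~~
~~~+v+~~~
~~~~++~~~
~~~~~~~~~
~~~~~~~~~
~~~~~~~~~
step 9: ~~~~~~~~~
~~~~~~~~~
~~~~~~~~~
~~~++~~~~
~~~<++~~~
~~~~++~~~
~~~~~~~~~
~~~~~~~~~
~~~~~~~~~
step 10: ~~~~~~~~~
~~~~~~~~~
~~~~~~~~~
~~~++~~~~
~~~~++~~~
~~~v++~~~
~~~~~~~~~
~~~~~~~~~
~~~~~~~~~
step 11: ~~~~~~~~~
~~~~~~~~~
~~~~~~~~~
~~~++~~~~
~~~~++~~~
~~<+++~~~
~~~~~~~~~
~~~~~~~~~
~~~~~~~~~
step 12: ~~~~~~~~~
~~~~~~~~~
~~~~~~~~~
~~~++~~~~
~~^~++~~~
~~++++~~~
~~~~~~~~~
~~~~~~~~~
~~~~~~~~~
step 13: ~~~~~~~~~
~~~~~~~~~
~~~~~~~~~
~~~++~~~~
~~+>++~~~
~~++++~~~
~~~~~~~~~
~~~~~~~~~
~~~~~~~~~
step 14: ~~~~~~~~~
~~~~~~~~~
~~~~~~~~~
~~~++~~~~
~~++++~~~
~~+v++~~~
~~~~~~~~~
~~~~~~~~~
~~~~~~~~~
step 15: ~~~~~~~~~
~~~~~~~~~
~~~~~~~~~
~~~++~~~~
~~++++~~~
~~+~>+~~~
~~~~~~~~~
~~~~~~~~~
~~~~~~~~~
step 16: ~~~~~~~~~
~~~~~~~~~
~~~~~~~~~
~~~++~~~~
~~++^+~~~
~~+~~+~~~
~~~~~~~~~
~~~~~~~~~
~~~~~~~~~
step 17: ~~~~~~~~~
~~~~~~~~~
~~~~~~~~~
~~~++~~~~
~~+<~+~~~
~~+~~+~~~
~~~~~~~~~
~~~~~~~~~
~~~~~~~~~
step 18: ~~~~~~~~~
~~~~~~~~~
~~~~~~~~~
~~~++~~~~
~~+~~+~~~
~~+v~+~~~
~~~~~~~~~
~~~~~~~~~
~~~~~~~~~
step 19: ~~~~~~~~~
~~~~~~~~~
~~~~~~~~~
~~~++~~~~
~~+~~+~~~
~~<+~+~~~
~~~~~~~~~
~~~~~~~~~
~~~~~~~~~
step 20: ~~~~~~~~~
~~~~~~~~~
~~~~~~~~~
~~~++~~~~
~~+~~+~~~
~~~+~+~~~
~~v~~~~~~
~~~~~~~~~
~~~~~~~~~
step 21: ~~~~~~~~~
~~~~~~~~~
~~~~~~~~~
~~~++~~~~
~~+~~+~~~
~~~+~+~~~
~<+~~~~~~
~~~~~~~~~
~~~~~~~~~
step 22: ~~~~~~~~~
~~~~~~~~~
~~~~~~~~~
~~~++~~~~
~~+~~+~~~
~^~+~+~~~
~++~~~~~~
~~~~~~~~~
~~~~~~~~~
step 23: ~~~~~~~~~
~~~~~~~~~
~~~~~~~~~
~~~++~~~~
~~+~~+~~~
~+>+~+~~~
~++~~~~~~
~~~~~~~~~
~~~~~~~~~
step 24: ~~~~~~~~~
~~~~~~~~~
~~~~~~~~~
~~~++~~~~
~~+~~+~~~
~+++~+~~~
~+v~~~~~~
~~~~~~~~~
~~~~~~~~~
step 25: ~~~~~~~~~
~~~~~~~~~
~~~~~~~~~
~~~++~~~~
~~+~~+~~~
~+++~+~~~
~+~>~~~~~
~~~~~~~~~
~~~~~~~~~
step 26: ~~~~~~~~~
~~~~~~~~~
~~~~~~~~~
~~~++~~~~
~~+~~+~~~
~+++~+~~~
~+~+~~~~~
~~~v~~~~~
~~~~~~~~~
step 27: ~~~~~~~~~
~~~~~~~~~
~~~~~~~~~
~~~++~~~~
~~+~~+~~~
~+++~+~~~
~+~+~~~~~
~~<+~~~~~
~~~~~~~~~
step 28: ~~~~~~~~~
~~~~~~~~~
~~~~~~~~~
~~~++~~~~
~~+~~+~~~
~+++~+~~~
~+^+~~~~~
~~++~~~~~
~~~~~~~~~
step 29: ~~~~~~~~~
~~~~~~~~~
~~~~~~~~~
~~~++~~~~
~~+~~+~~~
~+++~+~~~
~++>~~~~~
~~++~~~~~
~~~~~~~~~

east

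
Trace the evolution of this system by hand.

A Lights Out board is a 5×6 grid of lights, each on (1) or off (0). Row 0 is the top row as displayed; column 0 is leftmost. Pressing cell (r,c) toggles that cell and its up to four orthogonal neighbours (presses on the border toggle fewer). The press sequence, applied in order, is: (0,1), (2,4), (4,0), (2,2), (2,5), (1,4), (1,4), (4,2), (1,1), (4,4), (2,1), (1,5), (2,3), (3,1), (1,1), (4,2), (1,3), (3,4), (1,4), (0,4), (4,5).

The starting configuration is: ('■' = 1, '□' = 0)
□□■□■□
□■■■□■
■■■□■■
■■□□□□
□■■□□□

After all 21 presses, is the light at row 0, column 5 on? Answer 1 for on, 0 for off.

0

k=0  □□■□■□
□■■■□■
■■■□■■
■■□□□□
□■■□□□
k=1  ■■□□■□
□□■■□■
■■■□■■
■■□□□□
□■■□□□
k=2  ■■□□■□
□□■■■■
■■■■□□
■■□□■□
□■■□□□
k=3  ■■□□■□
□□■■■■
■■■■□□
□■□□■□
■□■□□□
k=4  ■■□□■□
□□□■■■
■□□□□□
□■■□■□
■□■□□□
k=5  ■■□□■□
□□□■■□
■□□□■■
□■■□■■
■□■□□□
k=6  ■■□□□□
□□□□□■
■□□□□■
□■■□■■
■□■□□□
k=7  ■■□□■□
□□□■■□
■□□□■■
□■■□■■
■□■□□□
k=8  ■■□□■□
□□□■■□
■□□□■■
□■□□■■
■■□■□□
k=9  ■□□□■□
■■■■■□
■■□□■■
□■□□■■
■■□■□□
k=10  ■□□□■□
■■■■■□
■■□□■■
□■□□□■
■■□□■■
k=11  ■□□□■□
■□■■■□
□□■□■■
□□□□□■
■■□□■■
k=12  ■□□□■■
■□■■□■
□□■□■□
□□□□□■
■■□□■■
k=13  ■□□□■■
■□■□□■
□□□■□□
□□□■□■
■■□□■■
k=14  ■□□□■■
■□■□□■
□■□■□□
■■■■□■
■□□□■■
k=15  ■■□□■■
□■□□□■
□□□■□□
■■■■□■
■□□□■■
k=16  ■■□□■■
□■□□□■
□□□■□□
■■□■□■
■■■■■■
k=17  ■■□■■■
□■■■■■
□□□□□□
■■□■□■
■■■■■■
k=18  ■■□■■■
□■■■■■
□□□□■□
■■□□■□
■■■■□■
k=19  ■■□■□■
□■■□□□
□□□□□□
■■□□■□
■■■■□■
k=20  ■■□□■□
□■■□■□
□□□□□□
■■□□■□
■■■■□■
k=21  ■■□□■□
□■■□■□
□□□□□□
■■□□■■
■■■■■□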